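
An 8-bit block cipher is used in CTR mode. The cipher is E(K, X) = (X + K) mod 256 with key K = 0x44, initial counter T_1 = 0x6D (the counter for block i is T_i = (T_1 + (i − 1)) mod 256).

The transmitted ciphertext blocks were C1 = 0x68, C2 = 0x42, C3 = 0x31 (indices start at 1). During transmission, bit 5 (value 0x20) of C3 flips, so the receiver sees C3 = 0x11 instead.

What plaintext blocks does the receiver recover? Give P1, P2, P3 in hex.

P1 = 0xD9, P2 = 0xF0, P3 = 0xA2

CTR decryption: S_i = E(K, T_i) where T_i is the counter for block i; P_i = C_i ⊕ S_i.
Only C3 changed, to 0x11. In CTR, a change in C_i flips the same bit in P_i only; the keystream is unaffected. Decrypting the received ciphertext:
P1: T = 0x6D, S = E(K, T) = 0xB1; 0x68 ⊕ 0xB1 = 0xD9.
P2: T = 0x6E, S = E(K, T) = 0xB2; 0x42 ⊕ 0xB2 = 0xF0.
P3: T = 0x6F, S = E(K, T) = 0xB3; 0x11 ⊕ 0xB3 = 0xA2.
Blocks that differ from the original plaintext: P3.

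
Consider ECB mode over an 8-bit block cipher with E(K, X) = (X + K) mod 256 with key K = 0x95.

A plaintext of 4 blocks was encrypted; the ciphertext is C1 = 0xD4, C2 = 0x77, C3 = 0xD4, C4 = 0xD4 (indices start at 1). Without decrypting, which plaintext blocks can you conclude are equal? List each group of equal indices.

P1 = P3 = P4

ECB encrypts each block independently with the same key, so equal ciphertext blocks imply equal plaintext blocks.
C1 = C3 = C4 = 0xD4, so P1 = P3 = P4.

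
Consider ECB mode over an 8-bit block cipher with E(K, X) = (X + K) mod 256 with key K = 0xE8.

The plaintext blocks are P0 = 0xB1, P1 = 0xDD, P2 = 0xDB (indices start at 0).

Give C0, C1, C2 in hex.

ECB encryption: C_i = E(K, P_i).
C0: E(K, 0xB1) = 0x99.
C1: E(K, 0xDD) = 0xC5.
C2: E(K, 0xDB) = 0xC3.

C0 = 0x99, C1 = 0xC5, C2 = 0xC3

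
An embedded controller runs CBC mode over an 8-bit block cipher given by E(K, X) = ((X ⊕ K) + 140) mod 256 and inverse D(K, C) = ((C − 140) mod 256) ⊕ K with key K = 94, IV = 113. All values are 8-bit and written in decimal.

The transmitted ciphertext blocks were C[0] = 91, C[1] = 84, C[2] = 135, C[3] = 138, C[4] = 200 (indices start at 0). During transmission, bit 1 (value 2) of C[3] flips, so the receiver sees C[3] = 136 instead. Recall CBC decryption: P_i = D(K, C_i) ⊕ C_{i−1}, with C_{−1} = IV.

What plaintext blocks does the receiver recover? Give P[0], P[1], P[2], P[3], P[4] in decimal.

Only C[3] changed, to 136. In CBC, a change in C_i garbles P_i and flips the same bit in P_{i+1}. Decrypting the received ciphertext:
P[0]: D(K, 91) = 145; 145 ⊕ 113 = 224.
P[1]: D(K, 84) = 150; 150 ⊕ 91 = 205.
P[2]: D(K, 135) = 165; 165 ⊕ 84 = 241.
P[3]: D(K, 136) = 162; 162 ⊕ 135 = 37.
P[4]: D(K, 200) = 98; 98 ⊕ 136 = 234.
Blocks that differ from the original plaintext: P[3], P[4].

P[0] = 224, P[1] = 205, P[2] = 241, P[3] = 37, P[4] = 234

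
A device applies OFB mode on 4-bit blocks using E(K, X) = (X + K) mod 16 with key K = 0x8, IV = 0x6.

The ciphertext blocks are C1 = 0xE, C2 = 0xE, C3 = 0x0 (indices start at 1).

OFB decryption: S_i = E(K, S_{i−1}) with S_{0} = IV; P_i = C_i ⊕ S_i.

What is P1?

P1 = 0x0

P1: S = E(K, 0x6) = 0xE; 0xE ⊕ 0xE = 0x0.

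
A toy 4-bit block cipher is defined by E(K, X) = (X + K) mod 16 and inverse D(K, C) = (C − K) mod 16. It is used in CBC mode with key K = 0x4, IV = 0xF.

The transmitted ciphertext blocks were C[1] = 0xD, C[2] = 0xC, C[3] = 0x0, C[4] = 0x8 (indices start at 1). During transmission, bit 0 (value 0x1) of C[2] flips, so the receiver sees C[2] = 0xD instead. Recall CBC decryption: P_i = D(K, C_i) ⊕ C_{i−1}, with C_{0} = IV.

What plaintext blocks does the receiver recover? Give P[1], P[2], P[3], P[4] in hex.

Only C[2] changed, to 0xD. In CBC, a change in C_i garbles P_i and flips the same bit in P_{i+1}. Decrypting the received ciphertext:
P[1]: D(K, 0xD) = 0x9; 0x9 ⊕ 0xF = 0x6.
P[2]: D(K, 0xD) = 0x9; 0x9 ⊕ 0xD = 0x4.
P[3]: D(K, 0x0) = 0xC; 0xC ⊕ 0xD = 0x1.
P[4]: D(K, 0x8) = 0x4; 0x4 ⊕ 0x0 = 0x4.
Blocks that differ from the original plaintext: P[2], P[3].

P[1] = 0x6, P[2] = 0x4, P[3] = 0x1, P[4] = 0x4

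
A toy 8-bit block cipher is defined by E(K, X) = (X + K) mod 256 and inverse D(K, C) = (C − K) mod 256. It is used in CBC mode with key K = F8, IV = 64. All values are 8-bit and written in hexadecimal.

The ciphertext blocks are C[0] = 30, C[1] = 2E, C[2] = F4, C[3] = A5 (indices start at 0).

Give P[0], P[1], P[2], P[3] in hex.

P[0] = 5C, P[1] = 06, P[2] = D2, P[3] = 59

CBC decryption: P_i = D(K, C_i) ⊕ C_{i−1}, with C_{−1} = IV.
P[0]: D(K, 30) = 38; 38 ⊕ 64 = 5C.
P[1]: D(K, 2E) = 36; 36 ⊕ 30 = 06.
P[2]: D(K, F4) = FC; FC ⊕ 2E = D2.
P[3]: D(K, A5) = AD; AD ⊕ F4 = 59.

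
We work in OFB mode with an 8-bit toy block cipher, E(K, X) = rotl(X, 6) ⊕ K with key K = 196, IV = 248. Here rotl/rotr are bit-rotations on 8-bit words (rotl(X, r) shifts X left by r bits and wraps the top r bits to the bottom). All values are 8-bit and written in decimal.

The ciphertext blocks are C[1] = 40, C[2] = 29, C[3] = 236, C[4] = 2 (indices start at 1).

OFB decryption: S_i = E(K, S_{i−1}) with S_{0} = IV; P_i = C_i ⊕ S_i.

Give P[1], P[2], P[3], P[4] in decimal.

P[1]: S = E(K, 248) = 250; 40 ⊕ 250 = 210.
P[2]: S = E(K, 250) = 122; 29 ⊕ 122 = 103.
P[3]: S = E(K, 122) = 90; 236 ⊕ 90 = 182.
P[4]: S = E(K, 90) = 82; 2 ⊕ 82 = 80.

P[1] = 210, P[2] = 103, P[3] = 182, P[4] = 80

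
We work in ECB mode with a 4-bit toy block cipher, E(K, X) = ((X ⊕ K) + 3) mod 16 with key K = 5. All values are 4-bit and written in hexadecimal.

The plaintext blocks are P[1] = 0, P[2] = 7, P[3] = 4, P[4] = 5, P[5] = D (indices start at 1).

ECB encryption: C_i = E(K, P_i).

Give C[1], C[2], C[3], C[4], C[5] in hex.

C[1]: E(K, 0) = 8.
C[2]: E(K, 7) = 5.
C[3]: E(K, 4) = 4.
C[4]: E(K, 5) = 3.
C[5]: E(K, D) = B.

C[1] = 8, C[2] = 5, C[3] = 4, C[4] = 3, C[5] = B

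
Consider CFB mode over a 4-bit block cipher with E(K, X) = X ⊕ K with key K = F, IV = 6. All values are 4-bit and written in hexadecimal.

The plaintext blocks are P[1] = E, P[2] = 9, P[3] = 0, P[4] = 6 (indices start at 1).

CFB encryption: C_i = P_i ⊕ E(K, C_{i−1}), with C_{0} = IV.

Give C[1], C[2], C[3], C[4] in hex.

C[1]: E(K, 6) = 9; E ⊕ 9 = 7.
C[2]: E(K, 7) = 8; 9 ⊕ 8 = 1.
C[3]: E(K, 1) = E; 0 ⊕ E = E.
C[4]: E(K, E) = 1; 6 ⊕ 1 = 7.

C[1] = 7, C[2] = 1, C[3] = E, C[4] = 7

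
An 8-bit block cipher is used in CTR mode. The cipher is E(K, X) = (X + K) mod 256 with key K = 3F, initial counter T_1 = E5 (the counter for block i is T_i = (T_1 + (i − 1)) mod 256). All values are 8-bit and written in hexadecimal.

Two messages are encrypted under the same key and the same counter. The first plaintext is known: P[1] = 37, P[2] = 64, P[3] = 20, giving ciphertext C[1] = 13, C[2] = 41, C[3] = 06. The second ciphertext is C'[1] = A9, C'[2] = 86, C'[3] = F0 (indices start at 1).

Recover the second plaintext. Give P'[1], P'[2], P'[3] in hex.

P'[1] = 8D, P'[2] = A3, P'[3] = D6

In CTR with a reused counter, both messages share the same keystream S_i, so C_i ⊕ C'_i = P_i ⊕ P'_i and thus P'_i = P_i ⊕ C_i ⊕ C'_i.
P'[1]: 37 ⊕ 13 ⊕ A9 = 8D.
P'[2]: 64 ⊕ 41 ⊕ 86 = A3.
P'[3]: 20 ⊕ 06 ⊕ F0 = D6.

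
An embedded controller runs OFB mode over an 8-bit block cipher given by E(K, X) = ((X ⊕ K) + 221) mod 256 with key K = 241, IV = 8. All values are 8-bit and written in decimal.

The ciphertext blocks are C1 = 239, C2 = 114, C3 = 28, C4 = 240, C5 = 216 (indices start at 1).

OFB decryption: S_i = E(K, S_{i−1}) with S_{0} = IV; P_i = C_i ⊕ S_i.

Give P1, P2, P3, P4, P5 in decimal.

P1 = 57, P2 = 118, P3 = 206, P4 = 240, P5 = 22

P1: S = E(K, 8) = 214; 239 ⊕ 214 = 57.
P2: S = E(K, 214) = 4; 114 ⊕ 4 = 118.
P3: S = E(K, 4) = 210; 28 ⊕ 210 = 206.
P4: S = E(K, 210) = 0; 240 ⊕ 0 = 240.
P5: S = E(K, 0) = 206; 216 ⊕ 206 = 22.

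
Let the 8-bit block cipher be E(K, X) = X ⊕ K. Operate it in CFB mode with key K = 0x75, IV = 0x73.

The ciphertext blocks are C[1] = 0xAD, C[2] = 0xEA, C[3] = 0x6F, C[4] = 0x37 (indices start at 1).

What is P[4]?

CFB decryption: P_i = C_i ⊕ E(K, C_{i−1}), with C_{0} = IV.
P[4]: E(K, 0x6F) = 0x1A; 0x37 ⊕ 0x1A = 0x2D.

P[4] = 0x2D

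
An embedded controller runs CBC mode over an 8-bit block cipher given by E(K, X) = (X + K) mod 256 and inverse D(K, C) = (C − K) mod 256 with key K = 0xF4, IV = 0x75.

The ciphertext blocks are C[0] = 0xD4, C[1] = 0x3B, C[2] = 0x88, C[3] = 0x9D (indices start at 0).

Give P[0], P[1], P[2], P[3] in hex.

CBC decryption: P_i = D(K, C_i) ⊕ C_{i−1}, with C_{−1} = IV.
P[0]: D(K, 0xD4) = 0xE0; 0xE0 ⊕ 0x75 = 0x95.
P[1]: D(K, 0x3B) = 0x47; 0x47 ⊕ 0xD4 = 0x93.
P[2]: D(K, 0x88) = 0x94; 0x94 ⊕ 0x3B = 0xAF.
P[3]: D(K, 0x9D) = 0xA9; 0xA9 ⊕ 0x88 = 0x21.

P[0] = 0x95, P[1] = 0x93, P[2] = 0xAF, P[3] = 0x21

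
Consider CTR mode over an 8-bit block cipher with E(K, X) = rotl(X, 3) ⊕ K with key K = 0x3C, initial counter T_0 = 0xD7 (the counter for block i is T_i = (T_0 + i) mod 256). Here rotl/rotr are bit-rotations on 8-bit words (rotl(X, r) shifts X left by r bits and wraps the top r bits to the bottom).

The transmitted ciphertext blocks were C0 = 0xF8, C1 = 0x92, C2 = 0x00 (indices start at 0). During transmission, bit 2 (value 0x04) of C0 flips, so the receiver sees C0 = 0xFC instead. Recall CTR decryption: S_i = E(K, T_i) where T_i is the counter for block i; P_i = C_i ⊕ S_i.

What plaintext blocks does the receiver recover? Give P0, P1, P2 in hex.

Only C0 changed, to 0xFC. In CTR, a change in C_i flips the same bit in P_i only; the keystream is unaffected. Decrypting the received ciphertext:
P0: T = 0xD7, S = E(K, T) = 0x82; 0xFC ⊕ 0x82 = 0x7E.
P1: T = 0xD8, S = E(K, T) = 0xFA; 0x92 ⊕ 0xFA = 0x68.
P2: T = 0xD9, S = E(K, T) = 0xF2; 0x00 ⊕ 0xF2 = 0xF2.
Blocks that differ from the original plaintext: P0.

P0 = 0x7E, P1 = 0x68, P2 = 0xF2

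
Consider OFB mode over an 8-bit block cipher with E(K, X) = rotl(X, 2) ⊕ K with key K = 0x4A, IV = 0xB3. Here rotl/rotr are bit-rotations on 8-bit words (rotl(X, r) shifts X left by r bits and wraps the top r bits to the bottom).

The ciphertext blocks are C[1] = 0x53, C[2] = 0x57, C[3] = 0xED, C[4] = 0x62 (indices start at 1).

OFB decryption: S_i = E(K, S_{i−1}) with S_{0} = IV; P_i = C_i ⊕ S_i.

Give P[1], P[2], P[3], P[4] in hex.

P[1]: S = E(K, 0xB3) = 0x84; 0x53 ⊕ 0x84 = 0xD7.
P[2]: S = E(K, 0x84) = 0x58; 0x57 ⊕ 0x58 = 0x0F.
P[3]: S = E(K, 0x58) = 0x2B; 0xED ⊕ 0x2B = 0xC6.
P[4]: S = E(K, 0x2B) = 0xE6; 0x62 ⊕ 0xE6 = 0x84.

P[1] = 0xD7, P[2] = 0x0F, P[3] = 0xC6, P[4] = 0x84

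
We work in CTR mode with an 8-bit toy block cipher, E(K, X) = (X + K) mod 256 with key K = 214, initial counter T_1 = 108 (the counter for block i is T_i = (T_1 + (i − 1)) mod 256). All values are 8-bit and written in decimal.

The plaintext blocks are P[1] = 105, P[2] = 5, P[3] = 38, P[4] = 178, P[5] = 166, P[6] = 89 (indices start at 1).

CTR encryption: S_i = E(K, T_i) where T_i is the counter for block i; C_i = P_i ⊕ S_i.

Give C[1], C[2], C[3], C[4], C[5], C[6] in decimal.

C[1] = 43, C[2] = 70, C[3] = 98, C[4] = 247, C[5] = 224, C[6] = 30

C[1]: T = 108, S = E(K, T) = 66; 105 ⊕ 66 = 43.
C[2]: T = 109, S = E(K, T) = 67; 5 ⊕ 67 = 70.
C[3]: T = 110, S = E(K, T) = 68; 38 ⊕ 68 = 98.
C[4]: T = 111, S = E(K, T) = 69; 178 ⊕ 69 = 247.
C[5]: T = 112, S = E(K, T) = 70; 166 ⊕ 70 = 224.
C[6]: T = 113, S = E(K, T) = 71; 89 ⊕ 71 = 30.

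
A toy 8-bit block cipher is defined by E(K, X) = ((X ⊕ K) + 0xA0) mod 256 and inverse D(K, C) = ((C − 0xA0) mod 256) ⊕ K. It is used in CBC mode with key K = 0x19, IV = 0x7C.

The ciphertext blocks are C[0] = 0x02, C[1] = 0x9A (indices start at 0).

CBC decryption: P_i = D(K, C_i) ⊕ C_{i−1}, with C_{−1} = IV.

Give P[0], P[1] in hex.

P[0] = 0x07, P[1] = 0xE1

P[0]: D(K, 0x02) = 0x7B; 0x7B ⊕ 0x7C = 0x07.
P[1]: D(K, 0x9A) = 0xE3; 0xE3 ⊕ 0x02 = 0xE1.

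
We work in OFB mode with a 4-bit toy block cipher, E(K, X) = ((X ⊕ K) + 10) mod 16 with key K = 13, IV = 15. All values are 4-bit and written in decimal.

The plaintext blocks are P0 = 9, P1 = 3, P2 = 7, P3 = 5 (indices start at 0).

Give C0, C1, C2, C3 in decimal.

OFB encryption: S_i = E(K, S_{i−1}) with S_{−1} = IV; C_i = P_i ⊕ S_i.
C0: S = E(K, 15) = 12; 9 ⊕ 12 = 5.
C1: S = E(K, 12) = 11; 3 ⊕ 11 = 8.
C2: S = E(K, 11) = 0; 7 ⊕ 0 = 7.
C3: S = E(K, 0) = 7; 5 ⊕ 7 = 2.

C0 = 5, C1 = 8, C2 = 7, C3 = 2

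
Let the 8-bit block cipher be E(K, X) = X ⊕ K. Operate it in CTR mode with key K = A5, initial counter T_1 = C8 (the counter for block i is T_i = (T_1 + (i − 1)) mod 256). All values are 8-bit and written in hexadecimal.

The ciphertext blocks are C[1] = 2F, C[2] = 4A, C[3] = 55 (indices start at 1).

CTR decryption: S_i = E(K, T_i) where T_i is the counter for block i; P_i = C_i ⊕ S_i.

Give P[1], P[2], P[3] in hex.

P[1]: T = C8, S = E(K, T) = 6D; 2F ⊕ 6D = 42.
P[2]: T = C9, S = E(K, T) = 6C; 4A ⊕ 6C = 26.
P[3]: T = CA, S = E(K, T) = 6F; 55 ⊕ 6F = 3A.

P[1] = 42, P[2] = 26, P[3] = 3A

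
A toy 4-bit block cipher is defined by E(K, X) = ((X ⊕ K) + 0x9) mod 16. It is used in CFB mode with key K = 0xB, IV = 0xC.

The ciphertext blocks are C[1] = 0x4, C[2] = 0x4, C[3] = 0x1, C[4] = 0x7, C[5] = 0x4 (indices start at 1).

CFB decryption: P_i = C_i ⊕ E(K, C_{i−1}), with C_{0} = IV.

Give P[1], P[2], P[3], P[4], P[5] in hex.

P[1]: E(K, 0xC) = 0x0; 0x4 ⊕ 0x0 = 0x4.
P[2]: E(K, 0x4) = 0x8; 0x4 ⊕ 0x8 = 0xC.
P[3]: E(K, 0x4) = 0x8; 0x1 ⊕ 0x8 = 0x9.
P[4]: E(K, 0x1) = 0x3; 0x7 ⊕ 0x3 = 0x4.
P[5]: E(K, 0x7) = 0x5; 0x4 ⊕ 0x5 = 0x1.

P[1] = 0x4, P[2] = 0xC, P[3] = 0x9, P[4] = 0x4, P[5] = 0x1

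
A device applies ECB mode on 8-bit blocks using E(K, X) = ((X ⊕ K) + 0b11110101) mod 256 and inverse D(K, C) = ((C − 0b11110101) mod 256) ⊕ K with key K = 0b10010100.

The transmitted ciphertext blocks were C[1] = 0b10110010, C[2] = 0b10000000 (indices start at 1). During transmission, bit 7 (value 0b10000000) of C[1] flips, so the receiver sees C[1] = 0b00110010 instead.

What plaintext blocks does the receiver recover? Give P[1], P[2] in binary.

ECB decryption: P_i = D(K, C_i).
Only C[1] changed, to 0b00110010. In ECB, a change in C_i affects only P_i. Decrypting the received ciphertext:
P[1]: D(K, 0b00110010) = 0b10101001.
P[2]: D(K, 0b10000000) = 0b00011111.
Blocks that differ from the original plaintext: P[1].

P[1] = 0b10101001, P[2] = 0b00011111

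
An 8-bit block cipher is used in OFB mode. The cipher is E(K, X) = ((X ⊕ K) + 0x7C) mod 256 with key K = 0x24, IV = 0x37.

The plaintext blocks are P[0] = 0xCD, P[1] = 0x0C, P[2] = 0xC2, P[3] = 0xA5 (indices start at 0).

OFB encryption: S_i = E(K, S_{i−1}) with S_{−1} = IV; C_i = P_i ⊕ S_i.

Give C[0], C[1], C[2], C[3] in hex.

C[0]: S = E(K, 0x37) = 0x8F; 0xCD ⊕ 0x8F = 0x42.
C[1]: S = E(K, 0x8F) = 0x27; 0x0C ⊕ 0x27 = 0x2B.
C[2]: S = E(K, 0x27) = 0x7F; 0xC2 ⊕ 0x7F = 0xBD.
C[3]: S = E(K, 0x7F) = 0xD7; 0xA5 ⊕ 0xD7 = 0x72.

C[0] = 0x42, C[1] = 0x2B, C[2] = 0xBD, C[3] = 0x72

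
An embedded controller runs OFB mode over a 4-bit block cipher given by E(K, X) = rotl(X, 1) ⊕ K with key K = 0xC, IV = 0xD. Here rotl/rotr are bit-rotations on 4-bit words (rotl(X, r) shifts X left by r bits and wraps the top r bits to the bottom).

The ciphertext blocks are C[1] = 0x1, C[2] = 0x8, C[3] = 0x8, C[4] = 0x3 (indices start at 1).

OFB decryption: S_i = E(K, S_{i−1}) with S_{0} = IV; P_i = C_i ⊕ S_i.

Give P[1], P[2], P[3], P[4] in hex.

P[1]: S = E(K, 0xD) = 0x7; 0x1 ⊕ 0x7 = 0x6.
P[2]: S = E(K, 0x7) = 0x2; 0x8 ⊕ 0x2 = 0xA.
P[3]: S = E(K, 0x2) = 0x8; 0x8 ⊕ 0x8 = 0x0.
P[4]: S = E(K, 0x8) = 0xD; 0x3 ⊕ 0xD = 0xE.

P[1] = 0x6, P[2] = 0xA, P[3] = 0x0, P[4] = 0xE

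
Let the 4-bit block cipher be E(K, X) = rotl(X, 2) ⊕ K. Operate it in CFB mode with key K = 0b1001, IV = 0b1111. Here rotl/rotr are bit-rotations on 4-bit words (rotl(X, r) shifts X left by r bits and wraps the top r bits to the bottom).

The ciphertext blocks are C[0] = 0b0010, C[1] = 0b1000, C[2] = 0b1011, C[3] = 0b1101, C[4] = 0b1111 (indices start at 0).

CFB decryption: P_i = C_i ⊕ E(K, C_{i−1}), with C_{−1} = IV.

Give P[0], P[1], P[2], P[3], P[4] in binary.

P[0] = 0b0100, P[1] = 0b1001, P[2] = 0b0000, P[3] = 0b1010, P[4] = 0b0001

P[0]: E(K, 0b1111) = 0b0110; 0b0010 ⊕ 0b0110 = 0b0100.
P[1]: E(K, 0b0010) = 0b0001; 0b1000 ⊕ 0b0001 = 0b1001.
P[2]: E(K, 0b1000) = 0b1011; 0b1011 ⊕ 0b1011 = 0b0000.
P[3]: E(K, 0b1011) = 0b0111; 0b1101 ⊕ 0b0111 = 0b1010.
P[4]: E(K, 0b1101) = 0b1110; 0b1111 ⊕ 0b1110 = 0b0001.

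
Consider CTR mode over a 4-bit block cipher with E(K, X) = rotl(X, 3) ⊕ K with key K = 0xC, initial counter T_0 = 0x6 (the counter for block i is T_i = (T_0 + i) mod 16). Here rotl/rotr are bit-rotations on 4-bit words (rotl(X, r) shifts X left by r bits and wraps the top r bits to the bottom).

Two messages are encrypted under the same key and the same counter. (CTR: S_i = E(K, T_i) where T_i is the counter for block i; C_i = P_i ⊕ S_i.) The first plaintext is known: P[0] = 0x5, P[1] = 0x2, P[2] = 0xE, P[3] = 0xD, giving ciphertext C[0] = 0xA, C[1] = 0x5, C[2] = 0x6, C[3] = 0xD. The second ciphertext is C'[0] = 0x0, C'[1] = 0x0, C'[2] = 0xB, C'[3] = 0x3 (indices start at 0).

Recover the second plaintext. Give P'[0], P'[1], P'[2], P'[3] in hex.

In CTR with a reused counter, both messages share the same keystream S_i, so C_i ⊕ C'_i = P_i ⊕ P'_i and thus P'_i = P_i ⊕ C_i ⊕ C'_i.
P'[0]: 0x5 ⊕ 0xA ⊕ 0x0 = 0xF.
P'[1]: 0x2 ⊕ 0x5 ⊕ 0x0 = 0x7.
P'[2]: 0xE ⊕ 0x6 ⊕ 0xB = 0x3.
P'[3]: 0xD ⊕ 0xD ⊕ 0x3 = 0x3.

P'[0] = 0xF, P'[1] = 0x7, P'[2] = 0x3, P'[3] = 0x3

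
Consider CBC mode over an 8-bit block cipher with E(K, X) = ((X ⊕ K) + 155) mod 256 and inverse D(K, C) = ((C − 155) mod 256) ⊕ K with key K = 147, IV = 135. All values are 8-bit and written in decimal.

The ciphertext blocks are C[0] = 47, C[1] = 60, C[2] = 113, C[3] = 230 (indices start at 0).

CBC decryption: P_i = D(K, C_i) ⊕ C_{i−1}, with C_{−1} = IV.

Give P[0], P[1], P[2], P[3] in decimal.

P[0] = 128, P[1] = 29, P[2] = 121, P[3] = 169

P[0]: D(K, 47) = 7; 7 ⊕ 135 = 128.
P[1]: D(K, 60) = 50; 50 ⊕ 47 = 29.
P[2]: D(K, 113) = 69; 69 ⊕ 60 = 121.
P[3]: D(K, 230) = 216; 216 ⊕ 113 = 169.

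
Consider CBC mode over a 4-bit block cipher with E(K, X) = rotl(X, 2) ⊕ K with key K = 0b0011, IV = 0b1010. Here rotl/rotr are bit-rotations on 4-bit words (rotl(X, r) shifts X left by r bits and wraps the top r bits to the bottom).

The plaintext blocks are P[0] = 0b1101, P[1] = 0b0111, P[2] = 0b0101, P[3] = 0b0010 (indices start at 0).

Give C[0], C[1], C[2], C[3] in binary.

C[0] = 0b1110, C[1] = 0b0101, C[2] = 0b0011, C[3] = 0b0111

CBC encryption: C_i = E(K, P_i ⊕ C_{i−1}), with C_{−1} = IV.
C[0]: P[0] ⊕ 0b1010 = 0b0111; E(K, 0b0111) = 0b1110.
C[1]: P[1] ⊕ 0b1110 = 0b1001; E(K, 0b1001) = 0b0101.
C[2]: P[2] ⊕ 0b0101 = 0b0000; E(K, 0b0000) = 0b0011.
C[3]: P[3] ⊕ 0b0011 = 0b0001; E(K, 0b0001) = 0b0111.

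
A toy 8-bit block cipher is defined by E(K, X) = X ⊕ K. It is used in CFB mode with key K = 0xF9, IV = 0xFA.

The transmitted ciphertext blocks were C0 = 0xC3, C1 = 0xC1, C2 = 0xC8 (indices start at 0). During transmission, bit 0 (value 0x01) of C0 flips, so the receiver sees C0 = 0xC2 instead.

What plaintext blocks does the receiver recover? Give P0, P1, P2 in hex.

CFB decryption: P_i = C_i ⊕ E(K, C_{i−1}), with C_{−1} = IV.
Only C0 changed, to 0xC2. In CFB, a change in C_i flips the same bit in P_i and garbles P_{i+1}. Decrypting the received ciphertext:
P0: E(K, 0xFA) = 0x03; 0xC2 ⊕ 0x03 = 0xC1.
P1: E(K, 0xC2) = 0x3B; 0xC1 ⊕ 0x3B = 0xFA.
P2: E(K, 0xC1) = 0x38; 0xC8 ⊕ 0x38 = 0xF0.
Blocks that differ from the original plaintext: P0, P1.

P0 = 0xC1, P1 = 0xFA, P2 = 0xF0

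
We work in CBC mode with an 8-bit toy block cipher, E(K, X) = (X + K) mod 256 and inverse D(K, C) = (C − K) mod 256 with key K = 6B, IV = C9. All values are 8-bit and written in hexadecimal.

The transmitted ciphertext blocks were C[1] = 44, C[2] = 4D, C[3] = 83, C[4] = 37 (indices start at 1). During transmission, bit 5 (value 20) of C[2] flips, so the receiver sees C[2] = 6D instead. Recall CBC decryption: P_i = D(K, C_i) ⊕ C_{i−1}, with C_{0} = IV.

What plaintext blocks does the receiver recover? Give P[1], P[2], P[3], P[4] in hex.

Only C[2] changed, to 6D. In CBC, a change in C_i garbles P_i and flips the same bit in P_{i+1}. Decrypting the received ciphertext:
P[1]: D(K, 44) = D9; D9 ⊕ C9 = 10.
P[2]: D(K, 6D) = 02; 02 ⊕ 44 = 46.
P[3]: D(K, 83) = 18; 18 ⊕ 6D = 75.
P[4]: D(K, 37) = CC; CC ⊕ 83 = 4F.
Blocks that differ from the original plaintext: P[2], P[3].

P[1] = 10, P[2] = 46, P[3] = 75, P[4] = 4F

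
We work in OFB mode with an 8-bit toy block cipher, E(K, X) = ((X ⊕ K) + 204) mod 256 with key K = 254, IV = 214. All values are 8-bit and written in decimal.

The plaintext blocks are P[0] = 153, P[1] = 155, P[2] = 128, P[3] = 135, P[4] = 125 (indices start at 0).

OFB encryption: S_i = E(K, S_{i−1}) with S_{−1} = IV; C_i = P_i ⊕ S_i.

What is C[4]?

C[4] = 137

C[0]: S = E(K, 214) = 244; 153 ⊕ 244 = 109.
C[1]: S = E(K, 244) = 214; 155 ⊕ 214 = 77.
C[2]: S = E(K, 214) = 244; 128 ⊕ 244 = 116.
C[3]: S = E(K, 244) = 214; 135 ⊕ 214 = 81.
C[4]: S = E(K, 214) = 244; 125 ⊕ 244 = 137.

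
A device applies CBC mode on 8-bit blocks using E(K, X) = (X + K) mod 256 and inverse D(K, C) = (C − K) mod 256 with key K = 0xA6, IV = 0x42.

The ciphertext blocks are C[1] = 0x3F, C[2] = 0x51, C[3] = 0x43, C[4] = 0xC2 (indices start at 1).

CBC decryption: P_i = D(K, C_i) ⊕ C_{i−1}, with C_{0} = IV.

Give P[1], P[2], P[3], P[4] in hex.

P[1]: D(K, 0x3F) = 0x99; 0x99 ⊕ 0x42 = 0xDB.
P[2]: D(K, 0x51) = 0xAB; 0xAB ⊕ 0x3F = 0x94.
P[3]: D(K, 0x43) = 0x9D; 0x9D ⊕ 0x51 = 0xCC.
P[4]: D(K, 0xC2) = 0x1C; 0x1C ⊕ 0x43 = 0x5F.

P[1] = 0xDB, P[2] = 0x94, P[3] = 0xCC, P[4] = 0x5F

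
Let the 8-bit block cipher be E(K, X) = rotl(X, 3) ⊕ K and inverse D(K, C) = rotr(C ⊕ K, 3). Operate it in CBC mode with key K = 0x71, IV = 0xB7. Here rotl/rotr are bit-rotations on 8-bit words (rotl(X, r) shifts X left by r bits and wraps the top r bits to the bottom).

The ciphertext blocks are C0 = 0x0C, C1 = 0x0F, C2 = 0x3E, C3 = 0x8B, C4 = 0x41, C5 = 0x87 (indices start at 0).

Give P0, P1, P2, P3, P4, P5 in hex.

P0 = 0x18, P1 = 0xC3, P2 = 0xE6, P3 = 0x61, P4 = 0x8D, P5 = 0x9F

CBC decryption: P_i = D(K, C_i) ⊕ C_{i−1}, with C_{−1} = IV.
P0: D(K, 0x0C) = 0xAF; 0xAF ⊕ 0xB7 = 0x18.
P1: D(K, 0x0F) = 0xCF; 0xCF ⊕ 0x0C = 0xC3.
P2: D(K, 0x3E) = 0xE9; 0xE9 ⊕ 0x0F = 0xE6.
P3: D(K, 0x8B) = 0x5F; 0x5F ⊕ 0x3E = 0x61.
P4: D(K, 0x41) = 0x06; 0x06 ⊕ 0x8B = 0x8D.
P5: D(K, 0x87) = 0xDE; 0xDE ⊕ 0x41 = 0x9F.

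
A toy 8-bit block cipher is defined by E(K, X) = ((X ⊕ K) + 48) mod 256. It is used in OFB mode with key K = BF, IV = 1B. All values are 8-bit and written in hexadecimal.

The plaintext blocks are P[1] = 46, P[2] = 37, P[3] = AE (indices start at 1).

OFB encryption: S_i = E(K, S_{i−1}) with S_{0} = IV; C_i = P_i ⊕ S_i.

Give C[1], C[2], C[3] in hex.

C[1]: S = E(K, 1B) = EC; 46 ⊕ EC = AA.
C[2]: S = E(K, EC) = 9B; 37 ⊕ 9B = AC.
C[3]: S = E(K, 9B) = 6C; AE ⊕ 6C = C2.

C[1] = AA, C[2] = AC, C[3] = C2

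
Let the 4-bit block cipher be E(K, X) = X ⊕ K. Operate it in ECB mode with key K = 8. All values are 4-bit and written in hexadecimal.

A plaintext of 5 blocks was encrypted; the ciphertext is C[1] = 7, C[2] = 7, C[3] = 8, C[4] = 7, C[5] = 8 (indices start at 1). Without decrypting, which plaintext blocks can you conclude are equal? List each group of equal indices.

ECB encrypts each block independently with the same key, so equal ciphertext blocks imply equal plaintext blocks.
C[1] = C[2] = C[4] = 7, so P[1] = P[2] = P[4].
C[3] = C[5] = 8, so P[3] = P[5].

P[1] = P[2] = P[4]; P[3] = P[5]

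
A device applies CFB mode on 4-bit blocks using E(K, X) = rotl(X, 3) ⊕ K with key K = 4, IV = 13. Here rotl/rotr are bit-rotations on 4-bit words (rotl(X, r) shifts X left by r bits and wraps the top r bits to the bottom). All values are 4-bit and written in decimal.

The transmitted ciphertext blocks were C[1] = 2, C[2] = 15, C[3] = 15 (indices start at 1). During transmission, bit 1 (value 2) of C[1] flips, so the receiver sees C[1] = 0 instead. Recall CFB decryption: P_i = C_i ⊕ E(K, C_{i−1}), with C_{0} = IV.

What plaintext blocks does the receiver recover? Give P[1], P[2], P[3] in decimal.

Only C[1] changed, to 0. In CFB, a change in C_i flips the same bit in P_i and garbles P_{i+1}. Decrypting the received ciphertext:
P[1]: E(K, 13) = 10; 0 ⊕ 10 = 10.
P[2]: E(K, 0) = 4; 15 ⊕ 4 = 11.
P[3]: E(K, 15) = 11; 15 ⊕ 11 = 4.
Blocks that differ from the original plaintext: P[1], P[2].

P[1] = 10, P[2] = 11, P[3] = 4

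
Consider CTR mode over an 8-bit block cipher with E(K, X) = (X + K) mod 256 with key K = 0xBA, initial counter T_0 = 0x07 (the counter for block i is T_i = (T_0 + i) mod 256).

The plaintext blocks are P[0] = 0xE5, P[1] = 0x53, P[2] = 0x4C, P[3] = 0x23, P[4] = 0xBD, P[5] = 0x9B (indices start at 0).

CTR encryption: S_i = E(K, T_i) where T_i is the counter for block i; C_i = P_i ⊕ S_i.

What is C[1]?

C[1] = 0x91

C[0]: T = 0x07, S = E(K, T) = 0xC1; 0xE5 ⊕ 0xC1 = 0x24.
C[1]: T = 0x08, S = E(K, T) = 0xC2; 0x53 ⊕ 0xC2 = 0x91.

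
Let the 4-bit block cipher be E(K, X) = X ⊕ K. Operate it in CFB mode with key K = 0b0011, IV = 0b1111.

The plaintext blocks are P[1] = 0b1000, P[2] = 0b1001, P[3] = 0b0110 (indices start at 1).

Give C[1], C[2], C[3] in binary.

C[1] = 0b0100, C[2] = 0b1110, C[3] = 0b1011

CFB encryption: C_i = P_i ⊕ E(K, C_{i−1}), with C_{0} = IV.
C[1]: E(K, 0b1111) = 0b1100; 0b1000 ⊕ 0b1100 = 0b0100.
C[2]: E(K, 0b0100) = 0b0111; 0b1001 ⊕ 0b0111 = 0b1110.
C[3]: E(K, 0b1110) = 0b1101; 0b0110 ⊕ 0b1101 = 0b1011.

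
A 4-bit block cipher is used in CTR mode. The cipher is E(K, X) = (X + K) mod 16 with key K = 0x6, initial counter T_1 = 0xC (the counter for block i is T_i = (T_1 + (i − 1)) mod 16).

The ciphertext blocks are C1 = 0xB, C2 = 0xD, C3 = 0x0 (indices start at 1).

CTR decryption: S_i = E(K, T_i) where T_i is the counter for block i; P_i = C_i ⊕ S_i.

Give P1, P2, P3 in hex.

P1 = 0x9, P2 = 0xE, P3 = 0x4

P1: T = 0xC, S = E(K, T) = 0x2; 0xB ⊕ 0x2 = 0x9.
P2: T = 0xD, S = E(K, T) = 0x3; 0xD ⊕ 0x3 = 0xE.
P3: T = 0xE, S = E(K, T) = 0x4; 0x0 ⊕ 0x4 = 0x4.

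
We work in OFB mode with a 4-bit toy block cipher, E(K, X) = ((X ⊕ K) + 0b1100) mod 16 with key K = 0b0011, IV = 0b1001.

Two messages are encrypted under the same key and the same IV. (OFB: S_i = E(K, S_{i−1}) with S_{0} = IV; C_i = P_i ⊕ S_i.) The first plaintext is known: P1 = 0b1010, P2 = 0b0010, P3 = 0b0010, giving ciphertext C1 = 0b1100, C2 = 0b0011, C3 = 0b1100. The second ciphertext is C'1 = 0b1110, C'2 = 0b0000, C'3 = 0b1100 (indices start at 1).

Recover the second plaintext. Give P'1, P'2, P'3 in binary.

P'1 = 0b1000, P'2 = 0b0001, P'3 = 0b0010

In OFB with a reused IV, both messages share the same keystream S_i, so C_i ⊕ C'_i = P_i ⊕ P'_i and thus P'_i = P_i ⊕ C_i ⊕ C'_i.
P'1: 0b1010 ⊕ 0b1100 ⊕ 0b1110 = 0b1000.
P'2: 0b0010 ⊕ 0b0011 ⊕ 0b0000 = 0b0001.
P'3: 0b0010 ⊕ 0b1100 ⊕ 0b1100 = 0b0010.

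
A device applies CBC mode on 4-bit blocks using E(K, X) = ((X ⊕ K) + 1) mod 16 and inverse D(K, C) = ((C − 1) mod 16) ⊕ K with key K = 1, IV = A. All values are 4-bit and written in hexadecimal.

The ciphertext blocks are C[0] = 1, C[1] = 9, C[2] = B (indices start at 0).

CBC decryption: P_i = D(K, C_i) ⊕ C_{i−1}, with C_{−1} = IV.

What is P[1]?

P[1]: D(K, 9) = 9; 9 ⊕ 1 = 8.

P[1] = 8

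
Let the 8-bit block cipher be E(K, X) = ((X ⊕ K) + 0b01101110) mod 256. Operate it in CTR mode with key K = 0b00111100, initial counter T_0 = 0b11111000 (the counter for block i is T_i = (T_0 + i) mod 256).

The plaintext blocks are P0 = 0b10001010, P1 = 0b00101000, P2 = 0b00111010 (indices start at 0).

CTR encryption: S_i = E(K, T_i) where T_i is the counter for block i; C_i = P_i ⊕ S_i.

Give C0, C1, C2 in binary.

C0 = 0b10111000, C1 = 0b00011011, C2 = 0b00001110

C0: T = 0b11111000, S = E(K, T) = 0b00110010; 0b10001010 ⊕ 0b00110010 = 0b10111000.
C1: T = 0b11111001, S = E(K, T) = 0b00110011; 0b00101000 ⊕ 0b00110011 = 0b00011011.
C2: T = 0b11111010, S = E(K, T) = 0b00110100; 0b00111010 ⊕ 0b00110100 = 0b00001110.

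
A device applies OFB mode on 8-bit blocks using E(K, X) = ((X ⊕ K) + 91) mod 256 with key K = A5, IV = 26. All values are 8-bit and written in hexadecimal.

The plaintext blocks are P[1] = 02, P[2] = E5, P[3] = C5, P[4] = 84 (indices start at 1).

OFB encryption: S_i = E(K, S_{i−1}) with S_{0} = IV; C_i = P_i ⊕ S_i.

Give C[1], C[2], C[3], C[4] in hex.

C[1] = 16, C[2] = A7, C[3] = BD, C[4] = EA

C[1]: S = E(K, 26) = 14; 02 ⊕ 14 = 16.
C[2]: S = E(K, 14) = 42; E5 ⊕ 42 = A7.
C[3]: S = E(K, 42) = 78; C5 ⊕ 78 = BD.
C[4]: S = E(K, 78) = 6E; 84 ⊕ 6E = EA.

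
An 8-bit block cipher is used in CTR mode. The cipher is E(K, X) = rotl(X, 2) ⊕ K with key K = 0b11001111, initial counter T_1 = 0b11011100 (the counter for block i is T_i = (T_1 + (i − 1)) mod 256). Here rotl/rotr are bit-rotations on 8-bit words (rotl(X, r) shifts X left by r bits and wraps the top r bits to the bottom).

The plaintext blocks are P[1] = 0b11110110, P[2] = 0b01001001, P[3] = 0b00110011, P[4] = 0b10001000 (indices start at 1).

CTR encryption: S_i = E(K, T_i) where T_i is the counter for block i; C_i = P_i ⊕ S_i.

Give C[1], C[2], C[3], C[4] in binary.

C[1]: T = 0b11011100, S = E(K, T) = 0b10111100; 0b11110110 ⊕ 0b10111100 = 0b01001010.
C[2]: T = 0b11011101, S = E(K, T) = 0b10111000; 0b01001001 ⊕ 0b10111000 = 0b11110001.
C[3]: T = 0b11011110, S = E(K, T) = 0b10110100; 0b00110011 ⊕ 0b10110100 = 0b10000111.
C[4]: T = 0b11011111, S = E(K, T) = 0b10110000; 0b10001000 ⊕ 0b10110000 = 0b00111000.

C[1] = 0b01001010, C[2] = 0b11110001, C[3] = 0b10000111, C[4] = 0b00111000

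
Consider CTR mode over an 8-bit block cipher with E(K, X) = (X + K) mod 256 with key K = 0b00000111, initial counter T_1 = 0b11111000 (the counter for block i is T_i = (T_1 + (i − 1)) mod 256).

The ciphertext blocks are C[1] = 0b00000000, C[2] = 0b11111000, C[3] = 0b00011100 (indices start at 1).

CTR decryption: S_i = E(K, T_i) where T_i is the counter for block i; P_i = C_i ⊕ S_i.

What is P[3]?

P[3]: T = 0b11111010, S = E(K, T) = 0b00000001; 0b00011100 ⊕ 0b00000001 = 0b00011101.

P[3] = 0b00011101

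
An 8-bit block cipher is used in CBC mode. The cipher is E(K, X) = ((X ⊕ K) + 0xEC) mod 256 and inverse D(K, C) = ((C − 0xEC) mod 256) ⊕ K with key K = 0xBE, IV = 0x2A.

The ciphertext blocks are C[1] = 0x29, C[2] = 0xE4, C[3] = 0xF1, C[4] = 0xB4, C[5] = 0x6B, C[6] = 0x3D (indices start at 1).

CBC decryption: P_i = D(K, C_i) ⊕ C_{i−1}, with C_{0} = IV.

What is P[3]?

P[3] = 0x5F

P[3]: D(K, 0xF1) = 0xBB; 0xBB ⊕ 0xE4 = 0x5F.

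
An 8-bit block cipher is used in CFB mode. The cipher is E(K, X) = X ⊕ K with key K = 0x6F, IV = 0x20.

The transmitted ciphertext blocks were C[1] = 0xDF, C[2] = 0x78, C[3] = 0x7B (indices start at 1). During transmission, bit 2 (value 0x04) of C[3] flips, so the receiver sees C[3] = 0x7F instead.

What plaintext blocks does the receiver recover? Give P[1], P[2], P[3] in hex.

CFB decryption: P_i = C_i ⊕ E(K, C_{i−1}), with C_{0} = IV.
Only C[3] changed, to 0x7F. In CFB, a change in C_i flips the same bit in P_i and garbles P_{i+1}. Decrypting the received ciphertext:
P[1]: E(K, 0x20) = 0x4F; 0xDF ⊕ 0x4F = 0x90.
P[2]: E(K, 0xDF) = 0xB0; 0x78 ⊕ 0xB0 = 0xC8.
P[3]: E(K, 0x78) = 0x17; 0x7F ⊕ 0x17 = 0x68.
Blocks that differ from the original plaintext: P[3].

P[1] = 0x90, P[2] = 0xC8, P[3] = 0x68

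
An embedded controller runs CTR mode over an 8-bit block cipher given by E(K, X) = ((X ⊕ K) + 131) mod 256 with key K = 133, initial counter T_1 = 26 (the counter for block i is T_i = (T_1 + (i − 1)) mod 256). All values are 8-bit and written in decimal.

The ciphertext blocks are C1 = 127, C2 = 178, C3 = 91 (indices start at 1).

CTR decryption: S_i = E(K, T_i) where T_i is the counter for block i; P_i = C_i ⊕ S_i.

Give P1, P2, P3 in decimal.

P1: T = 26, S = E(K, T) = 34; 127 ⊕ 34 = 93.
P2: T = 27, S = E(K, T) = 33; 178 ⊕ 33 = 147.
P3: T = 28, S = E(K, T) = 28; 91 ⊕ 28 = 71.

P1 = 93, P2 = 147, P3 = 71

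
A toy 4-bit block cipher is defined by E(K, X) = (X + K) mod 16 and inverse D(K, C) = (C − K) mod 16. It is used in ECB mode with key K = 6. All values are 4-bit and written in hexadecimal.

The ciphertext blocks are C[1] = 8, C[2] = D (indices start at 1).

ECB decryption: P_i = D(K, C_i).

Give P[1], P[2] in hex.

P[1]: D(K, 8) = 2.
P[2]: D(K, D) = 7.

P[1] = 2, P[2] = 7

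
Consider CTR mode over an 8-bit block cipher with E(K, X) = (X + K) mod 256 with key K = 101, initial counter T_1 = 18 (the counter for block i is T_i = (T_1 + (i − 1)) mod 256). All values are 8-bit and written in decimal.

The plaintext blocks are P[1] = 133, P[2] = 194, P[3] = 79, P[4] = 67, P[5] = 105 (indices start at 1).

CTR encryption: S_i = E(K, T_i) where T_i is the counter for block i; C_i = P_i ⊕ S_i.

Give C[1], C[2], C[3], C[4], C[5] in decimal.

C[1] = 242, C[2] = 186, C[3] = 54, C[4] = 57, C[5] = 18

C[1]: T = 18, S = E(K, T) = 119; 133 ⊕ 119 = 242.
C[2]: T = 19, S = E(K, T) = 120; 194 ⊕ 120 = 186.
C[3]: T = 20, S = E(K, T) = 121; 79 ⊕ 121 = 54.
C[4]: T = 21, S = E(K, T) = 122; 67 ⊕ 122 = 57.
C[5]: T = 22, S = E(K, T) = 123; 105 ⊕ 123 = 18.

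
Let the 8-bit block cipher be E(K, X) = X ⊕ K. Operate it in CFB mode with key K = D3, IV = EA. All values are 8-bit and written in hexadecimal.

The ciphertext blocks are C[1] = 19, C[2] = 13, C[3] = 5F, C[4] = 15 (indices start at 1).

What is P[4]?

CFB decryption: P_i = C_i ⊕ E(K, C_{i−1}), with C_{0} = IV.
P[4]: E(K, 5F) = 8C; 15 ⊕ 8C = 99.

P[4] = 99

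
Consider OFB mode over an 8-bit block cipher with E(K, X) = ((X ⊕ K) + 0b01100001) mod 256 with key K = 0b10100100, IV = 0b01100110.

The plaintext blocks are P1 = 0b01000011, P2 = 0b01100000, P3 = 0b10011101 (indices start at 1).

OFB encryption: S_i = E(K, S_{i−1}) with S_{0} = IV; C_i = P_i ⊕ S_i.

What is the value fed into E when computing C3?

0b11101000

C1: S = E(K, 0b01100110) = 0b00100011; 0b01000011 ⊕ 0b00100011 = 0b01100000.
C2: S = E(K, 0b00100011) = 0b11101000; 0b01100000 ⊕ 0b11101000 = 0b10001000.
C3: S = E(K, 0b11101000) = 0b10101101; 0b10011101 ⊕ 0b10101101 = 0b00110000.
So the input to E for block 3 is 0b11101000.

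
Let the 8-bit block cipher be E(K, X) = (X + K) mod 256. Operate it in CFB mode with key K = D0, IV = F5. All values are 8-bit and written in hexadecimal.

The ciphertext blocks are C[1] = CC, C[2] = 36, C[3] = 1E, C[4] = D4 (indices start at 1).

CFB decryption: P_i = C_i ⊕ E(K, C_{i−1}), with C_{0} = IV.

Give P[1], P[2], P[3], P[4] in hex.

P[1] = 09, P[2] = AA, P[3] = 18, P[4] = 3A

P[1]: E(K, F5) = C5; CC ⊕ C5 = 09.
P[2]: E(K, CC) = 9C; 36 ⊕ 9C = AA.
P[3]: E(K, 36) = 06; 1E ⊕ 06 = 18.
P[4]: E(K, 1E) = EE; D4 ⊕ EE = 3A.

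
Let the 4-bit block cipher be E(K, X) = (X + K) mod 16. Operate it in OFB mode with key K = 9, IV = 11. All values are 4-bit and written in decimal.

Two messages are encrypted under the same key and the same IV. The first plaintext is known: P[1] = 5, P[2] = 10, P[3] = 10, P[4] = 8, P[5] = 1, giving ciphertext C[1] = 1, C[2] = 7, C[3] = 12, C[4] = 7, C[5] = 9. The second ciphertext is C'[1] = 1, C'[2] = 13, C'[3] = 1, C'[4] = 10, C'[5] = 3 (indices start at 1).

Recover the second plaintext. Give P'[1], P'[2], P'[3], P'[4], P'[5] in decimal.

In OFB with a reused IV, both messages share the same keystream S_i, so C_i ⊕ C'_i = P_i ⊕ P'_i and thus P'_i = P_i ⊕ C_i ⊕ C'_i.
P'[1]: 5 ⊕ 1 ⊕ 1 = 5.
P'[2]: 10 ⊕ 7 ⊕ 13 = 0.
P'[3]: 10 ⊕ 12 ⊕ 1 = 7.
P'[4]: 8 ⊕ 7 ⊕ 10 = 5.
P'[5]: 1 ⊕ 9 ⊕ 3 = 11.

P'[1] = 5, P'[2] = 0, P'[3] = 7, P'[4] = 5, P'[5] = 11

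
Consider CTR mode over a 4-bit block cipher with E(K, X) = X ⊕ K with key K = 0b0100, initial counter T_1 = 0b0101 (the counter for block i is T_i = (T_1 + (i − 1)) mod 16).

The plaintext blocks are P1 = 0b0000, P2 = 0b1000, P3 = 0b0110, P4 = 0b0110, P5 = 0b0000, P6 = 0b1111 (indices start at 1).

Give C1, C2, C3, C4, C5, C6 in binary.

C1 = 0b0001, C2 = 0b1010, C3 = 0b0101, C4 = 0b1010, C5 = 0b1101, C6 = 0b0001

CTR encryption: S_i = E(K, T_i) where T_i is the counter for block i; C_i = P_i ⊕ S_i.
C1: T = 0b0101, S = E(K, T) = 0b0001; 0b0000 ⊕ 0b0001 = 0b0001.
C2: T = 0b0110, S = E(K, T) = 0b0010; 0b1000 ⊕ 0b0010 = 0b1010.
C3: T = 0b0111, S = E(K, T) = 0b0011; 0b0110 ⊕ 0b0011 = 0b0101.
C4: T = 0b1000, S = E(K, T) = 0b1100; 0b0110 ⊕ 0b1100 = 0b1010.
C5: T = 0b1001, S = E(K, T) = 0b1101; 0b0000 ⊕ 0b1101 = 0b1101.
C6: T = 0b1010, S = E(K, T) = 0b1110; 0b1111 ⊕ 0b1110 = 0b0001.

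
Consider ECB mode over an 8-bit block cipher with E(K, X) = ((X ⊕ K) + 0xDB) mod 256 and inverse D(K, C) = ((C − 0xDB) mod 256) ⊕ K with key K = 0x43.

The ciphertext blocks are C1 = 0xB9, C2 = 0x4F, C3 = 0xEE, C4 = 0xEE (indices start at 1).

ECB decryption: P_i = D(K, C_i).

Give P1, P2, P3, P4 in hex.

P1 = 0x9D, P2 = 0x37, P3 = 0x50, P4 = 0x50

P1: D(K, 0xB9) = 0x9D.
P2: D(K, 0x4F) = 0x37.
P3: D(K, 0xEE) = 0x50.
P4: D(K, 0xEE) = 0x50.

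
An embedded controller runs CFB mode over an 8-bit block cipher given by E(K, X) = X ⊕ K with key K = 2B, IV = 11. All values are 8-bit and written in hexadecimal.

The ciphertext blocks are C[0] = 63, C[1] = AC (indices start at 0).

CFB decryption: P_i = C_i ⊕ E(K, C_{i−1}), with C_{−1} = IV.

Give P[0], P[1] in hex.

P[0]: E(K, 11) = 3A; 63 ⊕ 3A = 59.
P[1]: E(K, 63) = 48; AC ⊕ 48 = E4.

P[0] = 59, P[1] = E4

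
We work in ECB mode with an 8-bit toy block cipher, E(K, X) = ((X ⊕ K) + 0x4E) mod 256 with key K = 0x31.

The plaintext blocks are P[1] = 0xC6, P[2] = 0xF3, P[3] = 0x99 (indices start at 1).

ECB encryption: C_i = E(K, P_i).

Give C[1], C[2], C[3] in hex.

C[1] = 0x45, C[2] = 0x10, C[3] = 0xF6

C[1]: E(K, 0xC6) = 0x45.
C[2]: E(K, 0xF3) = 0x10.
C[3]: E(K, 0x99) = 0xF6.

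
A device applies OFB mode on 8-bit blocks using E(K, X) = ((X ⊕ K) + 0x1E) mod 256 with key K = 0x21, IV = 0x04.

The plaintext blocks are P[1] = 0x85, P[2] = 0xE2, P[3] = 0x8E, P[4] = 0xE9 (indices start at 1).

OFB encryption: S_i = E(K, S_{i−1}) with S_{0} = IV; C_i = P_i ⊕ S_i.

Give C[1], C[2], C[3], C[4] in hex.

C[1]: S = E(K, 0x04) = 0x43; 0x85 ⊕ 0x43 = 0xC6.
C[2]: S = E(K, 0x43) = 0x80; 0xE2 ⊕ 0x80 = 0x62.
C[3]: S = E(K, 0x80) = 0xBF; 0x8E ⊕ 0xBF = 0x31.
C[4]: S = E(K, 0xBF) = 0xBC; 0xE9 ⊕ 0xBC = 0x55.

C[1] = 0xC6, C[2] = 0x62, C[3] = 0x31, C[4] = 0x55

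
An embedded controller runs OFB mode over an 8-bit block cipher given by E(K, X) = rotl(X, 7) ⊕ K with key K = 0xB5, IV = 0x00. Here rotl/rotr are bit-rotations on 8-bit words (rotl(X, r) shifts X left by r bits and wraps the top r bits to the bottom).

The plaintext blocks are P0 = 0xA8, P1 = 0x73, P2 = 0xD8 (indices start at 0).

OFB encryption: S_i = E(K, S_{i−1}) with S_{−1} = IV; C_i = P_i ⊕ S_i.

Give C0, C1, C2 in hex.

C0 = 0x1D, C1 = 0x1C, C2 = 0xDA

C0: S = E(K, 0x00) = 0xB5; 0xA8 ⊕ 0xB5 = 0x1D.
C1: S = E(K, 0xB5) = 0x6F; 0x73 ⊕ 0x6F = 0x1C.
C2: S = E(K, 0x6F) = 0x02; 0xD8 ⊕ 0x02 = 0xDA.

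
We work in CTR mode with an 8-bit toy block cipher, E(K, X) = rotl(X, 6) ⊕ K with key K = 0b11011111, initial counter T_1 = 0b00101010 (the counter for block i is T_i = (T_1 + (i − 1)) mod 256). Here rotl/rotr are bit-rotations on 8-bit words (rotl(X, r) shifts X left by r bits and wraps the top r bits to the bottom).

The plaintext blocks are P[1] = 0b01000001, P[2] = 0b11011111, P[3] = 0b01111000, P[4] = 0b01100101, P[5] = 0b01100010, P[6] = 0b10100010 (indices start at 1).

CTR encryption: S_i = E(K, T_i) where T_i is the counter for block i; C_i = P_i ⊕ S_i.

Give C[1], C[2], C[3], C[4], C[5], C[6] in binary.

C[1]: T = 0b00101010, S = E(K, T) = 0b01010101; 0b01000001 ⊕ 0b01010101 = 0b00010100.
C[2]: T = 0b00101011, S = E(K, T) = 0b00010101; 0b11011111 ⊕ 0b00010101 = 0b11001010.
C[3]: T = 0b00101100, S = E(K, T) = 0b11010100; 0b01111000 ⊕ 0b11010100 = 0b10101100.
C[4]: T = 0b00101101, S = E(K, T) = 0b10010100; 0b01100101 ⊕ 0b10010100 = 0b11110001.
C[5]: T = 0b00101110, S = E(K, T) = 0b01010100; 0b01100010 ⊕ 0b01010100 = 0b00110110.
C[6]: T = 0b00101111, S = E(K, T) = 0b00010100; 0b10100010 ⊕ 0b00010100 = 0b10110110.

C[1] = 0b00010100, C[2] = 0b11001010, C[3] = 0b10101100, C[4] = 0b11110001, C[5] = 0b00110110, C[6] = 0b10110110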